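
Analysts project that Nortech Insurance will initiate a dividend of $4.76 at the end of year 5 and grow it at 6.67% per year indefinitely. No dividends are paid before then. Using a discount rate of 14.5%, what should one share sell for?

Deferred-dividend DDM. At t=4 the remaining stream is a growing perpetuity with first payment D_5 = 4.76.
V_4 = D_5/(r−g) = 4.76/(0.145−0.0667) = 60.7918
P₀ = V_4/(1+r)^4 = 60.7918/(1+0.145)^4 = 35.3690

$35.37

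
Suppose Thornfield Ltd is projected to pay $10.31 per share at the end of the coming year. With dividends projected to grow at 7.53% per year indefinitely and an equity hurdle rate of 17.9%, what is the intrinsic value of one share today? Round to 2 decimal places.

$99.42

Gordon growth model: P₀ = D₁/(r − g), with D₁ = 10.31 given directly.
P₀ = 10.3100 / (0.179 − 0.0753) = 10.3100 / 0.1037 = 99.4214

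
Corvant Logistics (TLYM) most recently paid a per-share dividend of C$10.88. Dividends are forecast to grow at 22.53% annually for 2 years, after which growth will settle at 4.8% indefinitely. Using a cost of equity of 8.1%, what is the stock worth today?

Two-stage DDM. Project D₁…D_2 at 0.2253, terminal growth 0.048, discount at r = 0.081.
D_1 = 13.3313
D_2 = 16.3348
Terminal value at t=2: TV = D_3/(r−g) = 17.1189/(0.081−0.048) = 518.7536
P₀ = 13.3313/(1+0.081)^1 + 16.3348/(1+0.081)^2 + 518.7536/(1+0.081)^2 = 470.2360

C$470.24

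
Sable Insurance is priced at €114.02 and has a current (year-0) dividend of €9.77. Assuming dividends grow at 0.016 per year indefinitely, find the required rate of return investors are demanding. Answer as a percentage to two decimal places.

Rearranging the constant-growth DDM: r = D₁/P₀ + g.
D₁ = 9.77 × (1 + 0.016) = 9.9263.
r = 9.9263 / 114.02 + 0.016 = 0.08706 + 0.016 = 0.10306

10.31%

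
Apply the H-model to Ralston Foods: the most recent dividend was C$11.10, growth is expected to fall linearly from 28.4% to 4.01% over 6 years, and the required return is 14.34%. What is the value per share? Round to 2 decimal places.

H-model: P₀ = D₀[(1+g_L) + H(g_S−g_L)]/(r−g_L), with H = 6/2 = 3.
P₀ = 11.10 × [(1+0.0401) + 3×(0.284−0.0401)] / (0.1434−0.0401)
   = 11.10 × 1.7718 / 0.1033 = 190.3870

C$190.39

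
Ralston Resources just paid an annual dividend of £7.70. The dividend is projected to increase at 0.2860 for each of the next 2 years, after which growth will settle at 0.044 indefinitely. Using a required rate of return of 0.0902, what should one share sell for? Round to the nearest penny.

£261.91

Two-stage DDM. Project D₁…D_2 at 0.286, terminal growth 0.044, discount at r = 0.0902.
D_1 = 9.9022
D_2 = 12.7342
Terminal value at t=2: TV = D_3/(r−g) = 13.2945/(0.0902−0.044) = 287.7605
P₀ = 9.9022/(1+0.0902)^1 + 12.7342/(1+0.0902)^2 + 287.7605/(1+0.0902)^2 = 261.9105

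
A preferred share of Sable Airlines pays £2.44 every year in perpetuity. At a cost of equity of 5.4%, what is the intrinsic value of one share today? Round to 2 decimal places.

£45.19

Zero-growth DDM (perpetuity): P₀ = D/r = 2.44 / 0.054 = 45.1852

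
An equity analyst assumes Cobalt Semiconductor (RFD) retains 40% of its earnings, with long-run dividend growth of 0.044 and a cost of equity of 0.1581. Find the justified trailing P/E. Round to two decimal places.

Payout ratio b = 1 − 0.40 = 0.60.
Justified trailing P/E = b(1+g)/(r−g) = 0.60×(1+0.044)/(0.1581−0.044) = 5.4899

5.49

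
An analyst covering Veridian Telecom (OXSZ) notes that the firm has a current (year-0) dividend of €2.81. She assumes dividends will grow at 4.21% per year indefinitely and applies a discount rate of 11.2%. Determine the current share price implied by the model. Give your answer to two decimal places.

€41.89

Gordon growth model: P₀ = D₁/(r − g). D₁ = 2.81 × (1 + 0.0421) = 2.9283.
P₀ = 2.9283 / (0.112 − 0.0421) = 2.9283 / 0.0699 = 41.8927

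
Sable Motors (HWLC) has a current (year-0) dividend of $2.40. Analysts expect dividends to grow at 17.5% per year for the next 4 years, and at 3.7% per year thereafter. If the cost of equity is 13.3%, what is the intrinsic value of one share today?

Two-stage DDM. Project D₁…D_4 at 0.175, terminal growth 0.037, discount at r = 0.133.
D_1 = 2.8200
D_2 = 3.3135
D_3 = 3.8934
D_4 = 4.5747
Terminal value at t=4: TV = D_5/(r−g) = 4.7440/(0.133−0.037) = 49.4163
P₀ = 2.8200/(1+0.133)^1 + 3.3135/(1+0.133)^2 + 3.8934/(1+0.133)^3 + 4.5747/(1+0.133)^4 + 49.4163/(1+0.133)^4 = 40.5115

$40.51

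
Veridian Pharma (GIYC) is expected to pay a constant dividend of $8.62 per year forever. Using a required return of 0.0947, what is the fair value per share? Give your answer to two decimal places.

Zero-growth DDM (perpetuity): P₀ = D/r = 8.62 / 0.0947 = 91.0243

$91.02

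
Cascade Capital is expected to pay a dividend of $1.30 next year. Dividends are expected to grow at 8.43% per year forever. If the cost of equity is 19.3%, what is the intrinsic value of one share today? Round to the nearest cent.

$11.96

Gordon growth model: P₀ = D₁/(r − g), with D₁ = 1.30 given directly.
P₀ = 1.3000 / (0.193 − 0.0843) = 1.3000 / 0.1087 = 11.9595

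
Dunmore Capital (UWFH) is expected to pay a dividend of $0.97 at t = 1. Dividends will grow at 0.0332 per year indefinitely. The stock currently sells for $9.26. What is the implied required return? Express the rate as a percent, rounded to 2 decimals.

13.80%

Rearranging the constant-growth DDM: r = D₁/P₀ + g.
r = 0.9700 / 9.26 + 0.0332 = 0.10475 + 0.0332 = 0.13795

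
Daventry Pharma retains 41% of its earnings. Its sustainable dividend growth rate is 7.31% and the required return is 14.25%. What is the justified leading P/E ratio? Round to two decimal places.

Payout ratio b = 1 − 0.41 = 0.59.
Justified leading P/E = b/(r−g) = 0.59/(0.1425−0.0731) = 8.5014

8.50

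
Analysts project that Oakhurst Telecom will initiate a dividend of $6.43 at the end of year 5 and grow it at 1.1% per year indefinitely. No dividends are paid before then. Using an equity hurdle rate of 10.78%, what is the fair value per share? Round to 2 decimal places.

Deferred-dividend DDM. At t=4 the remaining stream is a growing perpetuity with first payment D_5 = 6.43.
V_4 = D_5/(r−g) = 6.43/(0.1078−0.011) = 66.4256
P₀ = V_4/(1+r)^4 = 66.4256/(1+0.1078)^4 = 44.1052

$44.11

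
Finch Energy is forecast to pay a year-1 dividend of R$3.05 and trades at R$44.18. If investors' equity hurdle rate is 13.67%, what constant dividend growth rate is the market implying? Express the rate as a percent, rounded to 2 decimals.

6.77%

From P₀ = D₁/(r − g), the implied growth is g = r − D₁/P₀.
g = 0.1367 − 3.05/44.18 = 0.1367 − 0.06904 = 0.06766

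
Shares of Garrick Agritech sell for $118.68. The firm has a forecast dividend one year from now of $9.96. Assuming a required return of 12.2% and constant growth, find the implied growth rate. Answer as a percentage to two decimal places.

From P₀ = D₁/(r − g), the implied growth is g = r − D₁/P₀.
g = 0.122 − 9.96/118.68 = 0.122 − 0.08392 = 0.03808

3.81%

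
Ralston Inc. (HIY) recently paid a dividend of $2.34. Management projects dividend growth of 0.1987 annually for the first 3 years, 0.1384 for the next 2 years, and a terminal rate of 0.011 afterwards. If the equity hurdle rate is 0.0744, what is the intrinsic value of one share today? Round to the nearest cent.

$74.04

Three-stage DDM. Project D₁…D_5; terminal Gordon value at t=5 with g = 0.011; discount at r = 0.0744.
D_1 = 2.8050
D_2 = 3.3623
D_3 = 4.0304
D_4 = 4.5882
D_5 = 5.2232
TV_5 = 5.2807/(0.0744−0.011) = 83.2912
P₀ = Σ Dₜ/(1+r)ᵗ + TV_5/(1+r)^5 = 74.0444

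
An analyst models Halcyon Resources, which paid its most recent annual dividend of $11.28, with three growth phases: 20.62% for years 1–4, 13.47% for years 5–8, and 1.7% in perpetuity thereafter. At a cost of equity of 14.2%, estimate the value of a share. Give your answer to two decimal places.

Three-stage DDM. Project D₁…D_8; terminal Gordon value at t=8 with g = 0.017; discount at r = 0.142.
D_1 = 13.6059
D_2 = 16.4115
D_3 = 19.7955
D_4 = 23.8774
D_5 = 27.0936
D_6 = 30.7432
D_7 = 34.8843
D_8 = 39.5832
TV_8 = 40.2561/(0.142−0.017) = 322.0487
P₀ = Σ Dₜ/(1+r)ᵗ + TV_8/(1+r)^8 = 218.4154

$218.42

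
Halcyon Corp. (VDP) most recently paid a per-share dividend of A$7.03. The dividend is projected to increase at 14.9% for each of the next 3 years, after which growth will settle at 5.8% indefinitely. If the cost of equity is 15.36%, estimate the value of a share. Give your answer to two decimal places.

Two-stage DDM. Project D₁…D_3 at 0.149, terminal growth 0.058, discount at r = 0.1536.
D_1 = 8.0775
D_2 = 9.2810
D_3 = 10.6639
Terminal value at t=3: TV = D_4/(r−g) = 11.2824/(0.1536−0.058) = 118.0166
P₀ = 8.0775/(1+0.1536)^1 + 9.2810/(1+0.1536)^2 + 10.6639/(1+0.1536)^3 + 118.0166/(1+0.1536)^3 = 97.7959

A$97.80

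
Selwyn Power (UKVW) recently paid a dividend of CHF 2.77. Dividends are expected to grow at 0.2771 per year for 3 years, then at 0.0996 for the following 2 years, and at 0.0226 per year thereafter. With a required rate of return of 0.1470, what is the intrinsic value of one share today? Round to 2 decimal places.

CHF 46.41

Three-stage DDM. Project D₁…D_5; terminal Gordon value at t=5 with g = 0.0226; discount at r = 0.147.
D_1 = 3.5376
D_2 = 4.5178
D_3 = 5.7697
D_4 = 6.3444
D_5 = 6.9763
TV_5 = 7.1339/(0.147−0.0226) = 57.3468
P₀ = Σ Dₜ/(1+r)ᵗ + TV_5/(1+r)^5 = 46.4076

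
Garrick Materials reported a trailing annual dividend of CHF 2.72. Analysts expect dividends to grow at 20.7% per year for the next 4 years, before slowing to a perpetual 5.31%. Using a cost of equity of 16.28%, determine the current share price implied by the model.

CHF 42.27

Two-stage DDM. Project D₁…D_4 at 0.207, terminal growth 0.0531, discount at r = 0.1628.
D_1 = 3.2830
D_2 = 3.9626
D_3 = 4.7829
D_4 = 5.7730
Terminal value at t=4: TV = D_5/(r−g) = 6.0795/(0.1628−0.0531) = 55.4193
P₀ = 3.2830/(1+0.1628)^1 + 3.9626/(1+0.1628)^2 + 4.7829/(1+0.1628)^3 + 5.7730/(1+0.1628)^4 + 55.4193/(1+0.1628)^4 = 42.2678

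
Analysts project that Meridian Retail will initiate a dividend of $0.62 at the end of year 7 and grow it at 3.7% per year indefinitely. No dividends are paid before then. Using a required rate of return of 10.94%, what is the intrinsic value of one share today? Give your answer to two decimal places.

$4.59

Deferred-dividend DDM. At t=6 the remaining stream is a growing perpetuity with first payment D_7 = 0.62.
V_6 = D_7/(r−g) = 0.62/(0.1094−0.037) = 8.5635
P₀ = V_6/(1+r)^6 = 8.5635/(1+0.1094)^6 = 4.5933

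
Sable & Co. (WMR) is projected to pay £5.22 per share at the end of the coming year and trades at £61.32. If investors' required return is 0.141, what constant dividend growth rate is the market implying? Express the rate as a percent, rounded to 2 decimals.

5.59%

From P₀ = D₁/(r − g), the implied growth is g = r − D₁/P₀.
g = 0.141 − 5.22/61.32 = 0.141 − 0.08513 = 0.05587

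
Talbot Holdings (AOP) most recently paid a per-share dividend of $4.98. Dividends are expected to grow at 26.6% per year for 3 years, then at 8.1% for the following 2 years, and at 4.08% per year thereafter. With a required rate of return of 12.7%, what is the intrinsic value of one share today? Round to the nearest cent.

$110.62

Three-stage DDM. Project D₁…D_5; terminal Gordon value at t=5 with g = 0.0408; discount at r = 0.127.
D_1 = 6.3047
D_2 = 7.9817
D_3 = 10.1049
D_4 = 10.9234
D_5 = 11.8081
TV_5 = 12.2899/(0.127−0.0408) = 142.5745
P₀ = Σ Dₜ/(1+r)ᵗ + TV_5/(1+r)^5 = 110.6227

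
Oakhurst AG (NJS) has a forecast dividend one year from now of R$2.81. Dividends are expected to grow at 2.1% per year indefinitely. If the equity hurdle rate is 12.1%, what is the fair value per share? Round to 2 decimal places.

Gordon growth model: P₀ = D₁/(r − g), with D₁ = 2.81 given directly.
P₀ = 2.8100 / (0.121 − 0.021) = 2.8100 / 0.1 = 28.1000

R$28.10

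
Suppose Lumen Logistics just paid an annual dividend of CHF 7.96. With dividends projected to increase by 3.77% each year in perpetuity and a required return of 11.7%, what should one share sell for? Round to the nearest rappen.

Gordon growth model: P₀ = D₁/(r − g). D₁ = 7.96 × (1 + 0.0377) = 8.2601.
P₀ = 8.2601 / (0.117 − 0.0377) = 8.2601 / 0.0793 = 104.1626

CHF 104.16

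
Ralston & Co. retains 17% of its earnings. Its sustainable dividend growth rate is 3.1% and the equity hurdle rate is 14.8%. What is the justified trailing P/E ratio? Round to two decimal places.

Payout ratio b = 1 − 0.17 = 0.83.
Justified trailing P/E = b(1+g)/(r−g) = 0.83×(1+0.031)/(0.148−0.031) = 7.3139

7.31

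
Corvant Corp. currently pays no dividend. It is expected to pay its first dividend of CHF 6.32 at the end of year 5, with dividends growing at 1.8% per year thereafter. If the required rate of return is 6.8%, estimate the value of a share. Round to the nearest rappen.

Deferred-dividend DDM. At t=4 the remaining stream is a growing perpetuity with first payment D_5 = 6.32.
V_4 = D_5/(r−g) = 6.32/(0.068−0.018) = 126.4000
P₀ = V_4/(1+r)^4 = 126.4000/(1+0.068)^4 = 97.1543

CHF 97.15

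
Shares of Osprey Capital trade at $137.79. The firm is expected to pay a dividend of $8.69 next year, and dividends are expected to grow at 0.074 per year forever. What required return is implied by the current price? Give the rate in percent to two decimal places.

Rearranging the constant-growth DDM: r = D₁/P₀ + g.
r = 8.6900 / 137.79 + 0.074 = 0.06307 + 0.074 = 0.13707

13.71%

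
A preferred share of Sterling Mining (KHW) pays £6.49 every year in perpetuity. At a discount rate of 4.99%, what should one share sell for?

£130.06

Zero-growth DDM (perpetuity): P₀ = D/r = 6.49 / 0.0499 = 130.0601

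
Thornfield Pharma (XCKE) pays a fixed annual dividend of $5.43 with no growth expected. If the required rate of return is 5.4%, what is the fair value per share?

Zero-growth DDM (perpetuity): P₀ = D/r = 5.43 / 0.054 = 100.5556

$100.56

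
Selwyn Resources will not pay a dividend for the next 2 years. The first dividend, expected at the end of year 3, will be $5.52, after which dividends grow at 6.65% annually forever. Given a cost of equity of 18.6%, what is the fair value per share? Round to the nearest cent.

Deferred-dividend DDM. At t=2 the remaining stream is a growing perpetuity with first payment D_3 = 5.52.
V_2 = D_3/(r−g) = 5.52/(0.186−0.0665) = 46.1925
P₀ = V_2/(1+r)^2 = 46.1925/(1+0.186)^2 = 32.8399

$32.84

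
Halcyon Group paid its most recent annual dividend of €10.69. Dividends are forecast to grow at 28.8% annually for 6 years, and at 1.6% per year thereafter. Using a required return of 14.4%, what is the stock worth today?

Two-stage DDM. Project D₁…D_6 at 0.288, terminal growth 0.016, discount at r = 0.144.
D_1 = 13.7687
D_2 = 17.7341
D_3 = 22.8415
D_4 = 29.4199
D_5 = 37.8928
D_6 = 48.8060
Terminal value at t=6: TV = D_7/(r−g) = 49.5869/(0.144−0.016) = 387.3973
P₀ = 13.7687/(1+0.144)^1 + 17.7341/(1+0.144)^2 + 22.8415/(1+0.144)^3 + 29.4199/(1+0.144)^4 + 37.8928/(1+0.144)^5 + 48.8060/(1+0.144)^6 + 387.3973/(1+0.144)^6 = 271.9532

€271.95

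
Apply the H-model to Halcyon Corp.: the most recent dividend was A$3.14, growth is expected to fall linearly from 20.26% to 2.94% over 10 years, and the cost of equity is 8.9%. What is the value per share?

H-model: P₀ = D₀[(1+g_L) + H(g_S−g_L)]/(r−g_L), with H = 10/2 = 5.
P₀ = 3.14 × [(1+0.0294) + 5×(0.2026−0.0294)] / (0.089−0.0294)
   = 3.14 × 1.8954 / 0.0596 = 99.8583

A$99.86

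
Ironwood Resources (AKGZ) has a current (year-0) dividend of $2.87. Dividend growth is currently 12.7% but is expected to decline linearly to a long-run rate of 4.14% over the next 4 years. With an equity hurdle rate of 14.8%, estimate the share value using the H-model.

$32.65

H-model: P₀ = D₀[(1+g_L) + H(g_S−g_L)]/(r−g_L), with H = 4/2 = 2.
P₀ = 2.87 × [(1+0.0414) + 2×(0.127−0.0414)] / (0.148−0.0414)
   = 2.87 × 1.2126 / 0.1066 = 32.6469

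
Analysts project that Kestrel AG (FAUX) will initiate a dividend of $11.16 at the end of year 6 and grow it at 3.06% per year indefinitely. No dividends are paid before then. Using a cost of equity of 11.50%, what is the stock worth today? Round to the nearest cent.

Deferred-dividend DDM. At t=5 the remaining stream is a growing perpetuity with first payment D_6 = 11.16.
V_5 = D_6/(r−g) = 11.16/(0.115−0.0306) = 132.2275
P₀ = V_5/(1+r)^5 = 132.2275/(1+0.115)^5 = 76.7269

$76.73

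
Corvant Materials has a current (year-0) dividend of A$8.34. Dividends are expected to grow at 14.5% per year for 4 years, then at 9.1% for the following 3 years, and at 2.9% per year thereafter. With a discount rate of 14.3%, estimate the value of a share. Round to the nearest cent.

A$122.40

Three-stage DDM. Project D₁…D_7; terminal Gordon value at t=7 with g = 0.029; discount at r = 0.143.
D_1 = 9.5493
D_2 = 10.9339
D_3 = 12.5194
D_4 = 14.3347
D_5 = 15.6391
D_6 = 17.0623
D_7 = 18.6150
TV_7 = 19.1548/(0.143−0.029) = 168.0246
P₀ = Σ Dₜ/(1+r)ᵗ + TV_7/(1+r)^7 = 122.4028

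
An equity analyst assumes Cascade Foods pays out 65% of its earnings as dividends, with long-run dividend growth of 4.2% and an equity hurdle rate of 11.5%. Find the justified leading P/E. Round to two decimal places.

8.90

Justified leading P/E = b/(r−g) = 0.65/(0.115−0.042) = 8.9041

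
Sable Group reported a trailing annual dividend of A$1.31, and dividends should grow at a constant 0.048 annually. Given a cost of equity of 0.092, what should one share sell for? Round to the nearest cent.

Gordon growth model: P₀ = D₁/(r − g). D₁ = 1.31 × (1 + 0.048) = 1.3729.
P₀ = 1.3729 / (0.092 − 0.048) = 1.3729 / 0.044 = 31.2018

A$31.20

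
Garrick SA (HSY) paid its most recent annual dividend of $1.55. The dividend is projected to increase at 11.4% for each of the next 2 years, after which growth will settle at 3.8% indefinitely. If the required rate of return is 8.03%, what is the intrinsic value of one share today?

Two-stage DDM. Project D₁…D_2 at 0.114, terminal growth 0.038, discount at r = 0.0803.
D_1 = 1.7267
D_2 = 1.9235
Terminal value at t=2: TV = D_3/(r−g) = 1.9966/(0.0803−0.038) = 47.2019
P₀ = 1.7267/(1+0.0803)^1 + 1.9235/(1+0.0803)^2 + 47.2019/(1+0.0803)^2 = 43.6921

$43.69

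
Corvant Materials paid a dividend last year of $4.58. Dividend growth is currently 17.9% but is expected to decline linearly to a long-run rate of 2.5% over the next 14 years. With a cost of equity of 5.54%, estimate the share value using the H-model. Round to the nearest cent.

$316.83

H-model: P₀ = D₀[(1+g_L) + H(g_S−g_L)]/(r−g_L), with H = 14/2 = 7.
P₀ = 4.58 × [(1+0.025) + 7×(0.179−0.025)] / (0.0554−0.025)
   = 4.58 × 2.1030 / 0.0304 = 316.8336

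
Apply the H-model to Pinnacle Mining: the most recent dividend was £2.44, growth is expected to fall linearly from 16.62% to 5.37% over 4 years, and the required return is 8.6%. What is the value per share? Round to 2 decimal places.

H-model: P₀ = D₀[(1+g_L) + H(g_S−g_L)]/(r−g_L), with H = 4/2 = 2.
P₀ = 2.44 × [(1+0.0537) + 2×(0.1662−0.0537)] / (0.086−0.0537)
   = 2.44 × 1.2787 / 0.0323 = 96.5953

£96.60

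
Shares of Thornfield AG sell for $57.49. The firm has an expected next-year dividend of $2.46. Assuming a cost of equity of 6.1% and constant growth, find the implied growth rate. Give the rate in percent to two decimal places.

From P₀ = D₁/(r − g), the implied growth is g = r − D₁/P₀.
g = 0.061 − 2.46/57.49 = 0.061 − 0.04279 = 0.01821

1.82%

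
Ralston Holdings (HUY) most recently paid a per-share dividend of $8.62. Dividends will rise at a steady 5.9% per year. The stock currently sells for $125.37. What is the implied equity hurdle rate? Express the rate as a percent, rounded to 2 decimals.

13.18%

Rearranging the constant-growth DDM: r = D₁/P₀ + g.
D₁ = 8.62 × (1 + 0.059) = 9.1286.
r = 9.1286 / 125.37 + 0.059 = 0.07281 + 0.059 = 0.13181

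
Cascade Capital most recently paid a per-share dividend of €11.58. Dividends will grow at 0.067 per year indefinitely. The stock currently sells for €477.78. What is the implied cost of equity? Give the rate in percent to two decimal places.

9.29%

Rearranging the constant-growth DDM: r = D₁/P₀ + g.
D₁ = 11.58 × (1 + 0.067) = 12.3559.
r = 12.3559 / 477.78 + 0.067 = 0.02586 + 0.067 = 0.09286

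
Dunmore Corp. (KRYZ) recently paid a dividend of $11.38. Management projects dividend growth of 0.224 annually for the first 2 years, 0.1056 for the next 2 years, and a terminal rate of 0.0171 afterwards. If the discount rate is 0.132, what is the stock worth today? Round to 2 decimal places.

Three-stage DDM. Project D₁…D_4; terminal Gordon value at t=4 with g = 0.0171; discount at r = 0.132.
D_1 = 13.9291
D_2 = 17.0492
D_3 = 18.8496
D_4 = 20.8402
TV_4 = 21.1965/(0.132−0.0171) = 184.4781
P₀ = Σ Dₜ/(1+r)ᵗ + TV_4/(1+r)^4 = 163.6424

$163.64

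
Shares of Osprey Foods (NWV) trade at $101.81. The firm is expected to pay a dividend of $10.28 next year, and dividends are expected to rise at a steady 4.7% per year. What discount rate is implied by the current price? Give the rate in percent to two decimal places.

Rearranging the constant-growth DDM: r = D₁/P₀ + g.
r = 10.2800 / 101.81 + 0.047 = 0.10097 + 0.047 = 0.14797

14.80%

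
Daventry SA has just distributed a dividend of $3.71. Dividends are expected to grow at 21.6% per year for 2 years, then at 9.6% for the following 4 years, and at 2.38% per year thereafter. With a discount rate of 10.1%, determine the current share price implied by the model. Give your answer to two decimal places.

Three-stage DDM. Project D₁…D_6; terminal Gordon value at t=6 with g = 0.0238; discount at r = 0.101.
D_1 = 4.5114
D_2 = 5.4858
D_3 = 6.0125
D_4 = 6.5896
D_5 = 7.2223
D_6 = 7.9156
TV_6 = 8.1040/(0.101−0.0238) = 104.9738
P₀ = Σ Dₜ/(1+r)ᵗ + TV_6/(1+r)^6 = 85.4532

$85.45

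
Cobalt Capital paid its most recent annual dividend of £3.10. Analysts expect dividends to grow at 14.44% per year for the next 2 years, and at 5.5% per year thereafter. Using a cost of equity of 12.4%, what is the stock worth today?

£55.50

Two-stage DDM. Project D₁…D_2 at 0.1444, terminal growth 0.055, discount at r = 0.124.
D_1 = 3.5476
D_2 = 4.0599
Terminal value at t=2: TV = D_3/(r−g) = 4.2832/(0.124−0.055) = 62.0756
P₀ = 3.5476/(1+0.124)^1 + 4.0599/(1+0.124)^2 + 62.0756/(1+0.124)^2 = 55.5045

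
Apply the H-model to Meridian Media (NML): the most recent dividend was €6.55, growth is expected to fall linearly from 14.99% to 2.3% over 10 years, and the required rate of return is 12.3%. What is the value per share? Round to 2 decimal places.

€108.57

H-model: P₀ = D₀[(1+g_L) + H(g_S−g_L)]/(r−g_L), with H = 10/2 = 5.
P₀ = 6.55 × [(1+0.023) + 5×(0.1499−0.023)] / (0.123−0.023)
   = 6.55 × 1.6575 / 0.1 = 108.5662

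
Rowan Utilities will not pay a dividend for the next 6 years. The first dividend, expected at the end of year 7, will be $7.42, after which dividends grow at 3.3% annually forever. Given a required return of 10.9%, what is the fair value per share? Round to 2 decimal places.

$52.48

Deferred-dividend DDM. At t=6 the remaining stream is a growing perpetuity with first payment D_7 = 7.42.
V_6 = D_7/(r−g) = 7.42/(0.109−0.033) = 97.6316
P₀ = V_6/(1+r)^6 = 97.6316/(1+0.109)^6 = 52.4809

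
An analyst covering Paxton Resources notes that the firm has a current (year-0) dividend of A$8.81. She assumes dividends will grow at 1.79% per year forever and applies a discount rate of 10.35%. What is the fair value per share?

A$104.76

Gordon growth model: P₀ = D₁/(r − g). D₁ = 8.81 × (1 + 0.0179) = 8.9677.
P₀ = 8.9677 / (0.1035 − 0.0179) = 8.9677 / 0.0856 = 104.7628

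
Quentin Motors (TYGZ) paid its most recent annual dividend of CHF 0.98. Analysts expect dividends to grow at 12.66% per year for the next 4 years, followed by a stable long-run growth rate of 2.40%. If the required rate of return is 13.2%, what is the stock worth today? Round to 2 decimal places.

CHF 12.99

Two-stage DDM. Project D₁…D_4 at 0.1266, terminal growth 0.024, discount at r = 0.132.
D_1 = 1.1041
D_2 = 1.2438
D_3 = 1.4013
D_4 = 1.5787
Terminal value at t=4: TV = D_5/(r−g) = 1.6166/(0.132−0.024) = 14.9686
P₀ = 1.1041/(1+0.132)^1 + 1.2438/(1+0.132)^2 + 1.4013/(1+0.132)^3 + 1.5787/(1+0.132)^4 + 14.9686/(1+0.132)^4 = 12.9893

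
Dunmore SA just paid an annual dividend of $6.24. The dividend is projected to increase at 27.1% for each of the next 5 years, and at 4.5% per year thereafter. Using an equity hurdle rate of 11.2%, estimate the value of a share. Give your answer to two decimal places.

$237.28

Two-stage DDM. Project D₁…D_5 at 0.271, terminal growth 0.045, discount at r = 0.112.
D_1 = 7.9310
D_2 = 10.0804
D_3 = 12.8121
D_4 = 16.2842
D_5 = 20.6972
Terminal value at t=5: TV = D_6/(r−g) = 21.6286/(0.112−0.045) = 322.8151
P₀ = 7.9310/(1+0.112)^1 + 10.0804/(1+0.112)^2 + 12.8121/(1+0.112)^3 + 16.2842/(1+0.112)^4 + 20.6972/(1+0.112)^5 + 322.8151/(1+0.112)^5 = 237.2831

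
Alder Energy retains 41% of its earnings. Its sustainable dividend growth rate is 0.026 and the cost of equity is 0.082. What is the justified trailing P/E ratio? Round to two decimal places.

Payout ratio b = 1 − 0.41 = 0.59.
Justified trailing P/E = b(1+g)/(r−g) = 0.59×(1+0.026)/(0.082−0.026) = 10.8096

10.81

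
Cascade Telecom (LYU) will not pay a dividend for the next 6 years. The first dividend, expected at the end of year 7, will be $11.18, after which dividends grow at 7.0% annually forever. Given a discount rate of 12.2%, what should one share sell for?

Deferred-dividend DDM. At t=6 the remaining stream is a growing perpetuity with first payment D_7 = 11.18.
V_6 = D_7/(r−g) = 11.18/(0.122−0.07) = 215.0000
P₀ = V_6/(1+r)^6 = 215.0000/(1+0.122)^6 = 107.7659

$107.77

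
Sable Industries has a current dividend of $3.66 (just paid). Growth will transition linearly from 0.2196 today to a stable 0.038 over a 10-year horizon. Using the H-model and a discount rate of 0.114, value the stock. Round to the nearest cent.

H-model: P₀ = D₀[(1+g_L) + H(g_S−g_L)]/(r−g_L), with H = 10/2 = 5.
P₀ = 3.66 × [(1+0.038) + 5×(0.2196−0.038)] / (0.114−0.038)
   = 3.66 × 1.9460 / 0.076 = 93.7153

$93.72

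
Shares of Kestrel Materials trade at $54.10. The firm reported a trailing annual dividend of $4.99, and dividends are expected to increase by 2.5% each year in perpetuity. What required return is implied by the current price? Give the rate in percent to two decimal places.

Rearranging the constant-growth DDM: r = D₁/P₀ + g.
D₁ = 4.99 × (1 + 0.025) = 5.1147.
r = 5.1147 / 54.10 + 0.025 = 0.09454 + 0.025 = 0.11954

11.95%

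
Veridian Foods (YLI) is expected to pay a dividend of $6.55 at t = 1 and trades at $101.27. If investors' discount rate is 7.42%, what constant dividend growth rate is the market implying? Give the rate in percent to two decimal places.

0.95%

From P₀ = D₁/(r − g), the implied growth is g = r − D₁/P₀.
g = 0.0742 − 6.55/101.27 = 0.0742 − 0.06468 = 0.00952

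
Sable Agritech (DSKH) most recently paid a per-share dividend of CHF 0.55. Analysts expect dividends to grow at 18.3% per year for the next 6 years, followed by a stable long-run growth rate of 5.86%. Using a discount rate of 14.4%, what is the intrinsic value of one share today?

CHF 12.05

Two-stage DDM. Project D₁…D_6 at 0.183, terminal growth 0.0586, discount at r = 0.144.
D_1 = 0.6507
D_2 = 0.7697
D_3 = 0.9106
D_4 = 1.0772
D_5 = 1.2743
D_6 = 1.5075
Terminal value at t=6: TV = D_7/(r−g) = 1.5959/(0.144−0.0586) = 18.6872
P₀ = 0.6507/(1+0.144)^1 + 0.7697/(1+0.144)^2 + 0.9106/(1+0.144)^3 + 1.0772/(1+0.144)^4 + 1.2743/(1+0.144)^5 + 1.5075/(1+0.144)^6 + 18.6872/(1+0.144)^6 = 12.0535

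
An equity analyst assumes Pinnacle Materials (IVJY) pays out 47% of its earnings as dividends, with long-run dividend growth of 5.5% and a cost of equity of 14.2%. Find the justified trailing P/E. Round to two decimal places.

Justified trailing P/E = b(1+g)/(r−g) = 0.47×(1+0.055)/(0.142−0.055) = 5.6994

5.70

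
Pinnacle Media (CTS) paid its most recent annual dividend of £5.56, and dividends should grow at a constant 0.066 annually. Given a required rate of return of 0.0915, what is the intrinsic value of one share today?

Gordon growth model: P₀ = D₁/(r − g). D₁ = 5.56 × (1 + 0.066) = 5.9270.
P₀ = 5.9270 / (0.0915 − 0.066) = 5.9270 / 0.0255 = 232.4298

£232.43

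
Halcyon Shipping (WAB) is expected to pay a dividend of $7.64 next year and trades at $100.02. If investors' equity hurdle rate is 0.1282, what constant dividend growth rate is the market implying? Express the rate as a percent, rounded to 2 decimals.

From P₀ = D₁/(r − g), the implied growth is g = r − D₁/P₀.
g = 0.1282 − 7.64/100.02 = 0.1282 − 0.07638 = 0.05182

5.18%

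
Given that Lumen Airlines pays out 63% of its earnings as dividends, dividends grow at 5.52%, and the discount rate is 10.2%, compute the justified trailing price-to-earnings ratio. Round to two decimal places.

14.20

Justified trailing P/E = b(1+g)/(r−g) = 0.63×(1+0.0552)/(0.102−0.0552) = 14.2046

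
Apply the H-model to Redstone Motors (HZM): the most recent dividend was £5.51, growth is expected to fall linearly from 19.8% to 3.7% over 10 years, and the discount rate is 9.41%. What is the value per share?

H-model: P₀ = D₀[(1+g_L) + H(g_S−g_L)]/(r−g_L), with H = 10/2 = 5.
P₀ = 5.51 × [(1+0.037) + 5×(0.198−0.037)] / (0.0941−0.037)
   = 5.51 × 1.8420 / 0.0571 = 177.7482

£177.75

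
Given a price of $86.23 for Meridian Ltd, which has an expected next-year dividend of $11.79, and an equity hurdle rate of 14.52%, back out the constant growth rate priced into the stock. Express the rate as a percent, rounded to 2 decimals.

From P₀ = D₁/(r − g), the implied growth is g = r − D₁/P₀.
g = 0.1452 − 11.79/86.23 = 0.1452 − 0.13673 = 0.00847

0.85%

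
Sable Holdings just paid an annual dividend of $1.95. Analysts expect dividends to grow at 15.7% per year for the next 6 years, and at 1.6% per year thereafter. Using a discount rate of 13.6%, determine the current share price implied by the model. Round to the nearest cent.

$30.91

Two-stage DDM. Project D₁…D_6 at 0.157, terminal growth 0.016, discount at r = 0.136.
D_1 = 2.2561
D_2 = 2.6104
D_3 = 3.0202
D_4 = 3.4944
D_5 = 4.0430
D_6 = 4.6777
Terminal value at t=6: TV = D_7/(r−g) = 4.7526/(0.136−0.016) = 39.6047
P₀ = 2.2561/(1+0.136)^1 + 2.6104/(1+0.136)^2 + 3.0202/(1+0.136)^3 + 3.4944/(1+0.136)^4 + 4.0430/(1+0.136)^5 + 4.6777/(1+0.136)^6 + 39.6047/(1+0.136)^6 = 30.9087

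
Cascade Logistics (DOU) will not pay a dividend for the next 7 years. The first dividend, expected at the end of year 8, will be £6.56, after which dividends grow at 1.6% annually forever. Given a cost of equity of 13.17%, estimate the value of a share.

£23.85

Deferred-dividend DDM. At t=7 the remaining stream is a growing perpetuity with first payment D_8 = 6.56.
V_7 = D_8/(r−g) = 6.56/(0.1317−0.016) = 56.6984
P₀ = V_7/(1+r)^7 = 56.6984/(1+0.1317)^7 = 23.8480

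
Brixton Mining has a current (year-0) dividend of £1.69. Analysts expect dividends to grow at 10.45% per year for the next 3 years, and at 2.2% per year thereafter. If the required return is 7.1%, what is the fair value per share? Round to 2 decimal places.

£44.05

Two-stage DDM. Project D₁…D_3 at 0.1045, terminal growth 0.022, discount at r = 0.071.
D_1 = 1.8666
D_2 = 2.0617
D_3 = 2.2771
Terminal value at t=3: TV = D_4/(r−g) = 2.3272/(0.071−0.022) = 47.4940
P₀ = 1.8666/(1+0.071)^1 + 2.0617/(1+0.071)^2 + 2.2771/(1+0.071)^3 + 47.4940/(1+0.071)^3 = 44.0546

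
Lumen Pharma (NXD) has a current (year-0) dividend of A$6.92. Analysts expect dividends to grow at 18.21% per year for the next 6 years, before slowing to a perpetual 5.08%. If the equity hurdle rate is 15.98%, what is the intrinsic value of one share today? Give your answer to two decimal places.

Two-stage DDM. Project D₁…D_6 at 0.1821, terminal growth 0.0508, discount at r = 0.1598.
D_1 = 8.1801
D_2 = 9.6697
D_3 = 11.4306
D_4 = 13.5121
D_5 = 15.9727
D_6 = 18.8813
Terminal value at t=6: TV = D_7/(r−g) = 19.8404/(0.1598−0.0508) = 182.0225
P₀ = 8.1801/(1+0.1598)^1 + 9.6697/(1+0.1598)^2 + 11.4306/(1+0.1598)^3 + 13.5121/(1+0.1598)^4 + 15.9727/(1+0.1598)^5 + 18.8813/(1+0.1598)^6 + 182.0225/(1+0.1598)^6 = 119.1925

A$119.19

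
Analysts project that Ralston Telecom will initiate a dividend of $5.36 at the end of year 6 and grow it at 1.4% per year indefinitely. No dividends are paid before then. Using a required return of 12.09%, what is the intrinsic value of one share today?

$28.34

Deferred-dividend DDM. At t=5 the remaining stream is a growing perpetuity with first payment D_6 = 5.36.
V_5 = D_6/(r−g) = 5.36/(0.1209−0.014) = 50.1403
P₀ = V_5/(1+r)^5 = 50.1403/(1+0.1209)^5 = 28.3369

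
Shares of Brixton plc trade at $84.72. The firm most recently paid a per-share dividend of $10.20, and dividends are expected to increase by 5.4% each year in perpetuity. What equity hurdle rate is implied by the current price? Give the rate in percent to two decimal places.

Rearranging the constant-growth DDM: r = D₁/P₀ + g.
D₁ = 10.20 × (1 + 0.054) = 10.7508.
r = 10.7508 / 84.72 + 0.054 = 0.12690 + 0.054 = 0.18090

18.09%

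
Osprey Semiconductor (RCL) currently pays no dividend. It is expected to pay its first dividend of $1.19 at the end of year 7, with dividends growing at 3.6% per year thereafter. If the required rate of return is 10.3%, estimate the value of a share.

$9.86

Deferred-dividend DDM. At t=6 the remaining stream is a growing perpetuity with first payment D_7 = 1.19.
V_6 = D_7/(r−g) = 1.19/(0.103−0.036) = 17.7612
P₀ = V_6/(1+r)^6 = 17.7612/(1+0.103)^6 = 9.8632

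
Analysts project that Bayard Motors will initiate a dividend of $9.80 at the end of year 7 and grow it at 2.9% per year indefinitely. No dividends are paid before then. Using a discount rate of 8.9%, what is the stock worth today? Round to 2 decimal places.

Deferred-dividend DDM. At t=6 the remaining stream is a growing perpetuity with first payment D_7 = 9.80.
V_6 = D_7/(r−g) = 9.80/(0.089−0.029) = 163.3333
P₀ = V_6/(1+r)^6 = 163.3333/(1+0.089)^6 = 97.9281

$97.93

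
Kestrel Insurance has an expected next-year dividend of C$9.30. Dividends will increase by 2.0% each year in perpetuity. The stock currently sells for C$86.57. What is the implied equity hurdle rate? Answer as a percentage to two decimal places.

12.74%

Rearranging the constant-growth DDM: r = D₁/P₀ + g.
r = 9.3000 / 86.57 + 0.02 = 0.10743 + 0.02 = 0.12743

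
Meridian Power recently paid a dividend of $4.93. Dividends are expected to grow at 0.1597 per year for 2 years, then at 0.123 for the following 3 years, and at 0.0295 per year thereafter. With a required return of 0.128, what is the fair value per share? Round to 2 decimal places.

Three-stage DDM. Project D₁…D_5; terminal Gordon value at t=5 with g = 0.0295; discount at r = 0.128.
D_1 = 5.7173
D_2 = 6.6304
D_3 = 7.4459
D_4 = 8.3618
D_5 = 9.3903
TV_5 = 9.6673/(0.128−0.0295) = 98.1449
P₀ = Σ Dₜ/(1+r)ᵗ + TV_5/(1+r)^5 = 79.5173

$79.52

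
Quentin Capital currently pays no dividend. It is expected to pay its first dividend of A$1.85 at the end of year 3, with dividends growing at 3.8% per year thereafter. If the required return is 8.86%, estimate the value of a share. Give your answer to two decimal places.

A$30.85

Deferred-dividend DDM. At t=2 the remaining stream is a growing perpetuity with first payment D_3 = 1.85.
V_2 = D_3/(r−g) = 1.85/(0.0886−0.038) = 36.5613
P₀ = V_2/(1+r)^2 = 36.5613/(1+0.0886)^2 = 30.8521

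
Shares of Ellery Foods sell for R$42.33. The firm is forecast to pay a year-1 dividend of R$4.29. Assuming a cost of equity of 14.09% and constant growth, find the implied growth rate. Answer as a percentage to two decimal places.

From P₀ = D₁/(r − g), the implied growth is g = r − D₁/P₀.
g = 0.1409 − 4.29/42.33 = 0.1409 − 0.10135 = 0.03955

3.96%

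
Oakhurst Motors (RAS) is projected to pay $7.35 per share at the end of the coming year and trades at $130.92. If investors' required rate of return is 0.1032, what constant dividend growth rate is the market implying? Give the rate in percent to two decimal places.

4.71%

From P₀ = D₁/(r − g), the implied growth is g = r − D₁/P₀.
g = 0.1032 − 7.35/130.92 = 0.1032 − 0.05614 = 0.04706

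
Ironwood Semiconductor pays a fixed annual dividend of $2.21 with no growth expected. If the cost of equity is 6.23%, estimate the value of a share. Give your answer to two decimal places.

Zero-growth DDM (perpetuity): P₀ = D/r = 2.21 / 0.0623 = 35.4735

$35.47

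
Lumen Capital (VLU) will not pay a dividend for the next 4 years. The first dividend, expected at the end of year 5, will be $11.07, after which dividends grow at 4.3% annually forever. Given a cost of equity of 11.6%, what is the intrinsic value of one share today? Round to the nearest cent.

Deferred-dividend DDM. At t=4 the remaining stream is a growing perpetuity with first payment D_5 = 11.07.
V_4 = D_5/(r−g) = 11.07/(0.116−0.043) = 151.6438
P₀ = V_4/(1+r)^4 = 151.6438/(1+0.116)^4 = 97.7615

$97.76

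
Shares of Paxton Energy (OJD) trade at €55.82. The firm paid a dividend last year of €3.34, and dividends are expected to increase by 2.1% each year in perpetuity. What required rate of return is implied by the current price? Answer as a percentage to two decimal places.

8.21%

Rearranging the constant-growth DDM: r = D₁/P₀ + g.
D₁ = 3.34 × (1 + 0.021) = 3.4101.
r = 3.4101 / 55.82 + 0.021 = 0.06109 + 0.021 = 0.08209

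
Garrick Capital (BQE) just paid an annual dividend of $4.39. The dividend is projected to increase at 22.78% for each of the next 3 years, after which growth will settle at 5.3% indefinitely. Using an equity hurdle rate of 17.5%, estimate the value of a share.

Two-stage DDM. Project D₁…D_3 at 0.2278, terminal growth 0.053, discount at r = 0.175.
D_1 = 5.3900
D_2 = 6.6179
D_3 = 8.1254
Terminal value at t=3: TV = D_4/(r−g) = 8.5561/(0.175−0.053) = 70.1320
P₀ = 5.3900/(1+0.175)^1 + 6.6179/(1+0.175)^2 + 8.1254/(1+0.175)^3 + 70.1320/(1+0.175)^3 = 57.6212

$57.62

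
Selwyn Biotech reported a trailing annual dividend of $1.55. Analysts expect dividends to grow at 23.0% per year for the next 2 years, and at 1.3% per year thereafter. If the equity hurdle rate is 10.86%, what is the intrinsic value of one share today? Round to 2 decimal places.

$23.85

Two-stage DDM. Project D₁…D_2 at 0.23, terminal growth 0.013, discount at r = 0.1086.
D_1 = 1.9065
D_2 = 2.3450
Terminal value at t=2: TV = D_3/(r−g) = 2.3755/(0.1086−0.013) = 24.8481
P₀ = 1.9065/(1+0.1086)^1 + 2.3450/(1+0.1086)^2 + 24.8481/(1+0.1086)^2 = 23.8461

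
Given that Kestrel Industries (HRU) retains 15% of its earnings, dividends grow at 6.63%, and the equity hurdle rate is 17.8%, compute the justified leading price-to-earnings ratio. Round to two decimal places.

7.61

Payout ratio b = 1 − 0.15 = 0.85.
Justified leading P/E = b/(r−g) = 0.85/(0.178−0.0663) = 7.6097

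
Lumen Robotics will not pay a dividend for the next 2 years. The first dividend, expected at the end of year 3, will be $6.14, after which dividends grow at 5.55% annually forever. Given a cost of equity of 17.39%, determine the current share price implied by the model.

Deferred-dividend DDM. At t=2 the remaining stream is a growing perpetuity with first payment D_3 = 6.14.
V_2 = D_3/(r−g) = 6.14/(0.1739−0.0555) = 51.8581
P₀ = V_2/(1+r)^2 = 51.8581/(1+0.1739)^2 = 37.6318

$37.63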